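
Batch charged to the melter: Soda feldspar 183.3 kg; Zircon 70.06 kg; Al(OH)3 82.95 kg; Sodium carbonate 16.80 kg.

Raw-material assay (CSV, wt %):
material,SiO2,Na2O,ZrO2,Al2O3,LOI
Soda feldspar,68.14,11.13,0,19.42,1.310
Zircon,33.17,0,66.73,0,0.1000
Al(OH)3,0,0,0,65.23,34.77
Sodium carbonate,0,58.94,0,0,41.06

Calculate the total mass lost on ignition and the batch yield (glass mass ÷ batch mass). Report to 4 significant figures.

In-progress results appear (rounded to four significant figures) on the page — the working math keeps exact precision all the way through — every reported result is rounded once only — derived quantities are re-derived starting from the weights at 314.9 kg of glass in full float precision (ignition loss, totals, the yield, the four compositions, net glass mass), precisely as stated by either problem or answer.
Per-material ignition loss:
  Soda feldspar: 183.3 × 0.01310 = 2.401 kg
  Zircon: 70.06 × 0.001000 = 0.07006 kg
  Al(OH)3: 82.95 × 0.3477 = 28.84 kg
  Sodium carbonate: 16.80 × 0.4106 = 6.898 kg
Total LOI = 38.21 kg
Glass = batch − LOI = 353.1 − 38.21 = 314.9 kg

LOI loss = 38.21 kg; glass = 314.9 kg; yield = 89.18%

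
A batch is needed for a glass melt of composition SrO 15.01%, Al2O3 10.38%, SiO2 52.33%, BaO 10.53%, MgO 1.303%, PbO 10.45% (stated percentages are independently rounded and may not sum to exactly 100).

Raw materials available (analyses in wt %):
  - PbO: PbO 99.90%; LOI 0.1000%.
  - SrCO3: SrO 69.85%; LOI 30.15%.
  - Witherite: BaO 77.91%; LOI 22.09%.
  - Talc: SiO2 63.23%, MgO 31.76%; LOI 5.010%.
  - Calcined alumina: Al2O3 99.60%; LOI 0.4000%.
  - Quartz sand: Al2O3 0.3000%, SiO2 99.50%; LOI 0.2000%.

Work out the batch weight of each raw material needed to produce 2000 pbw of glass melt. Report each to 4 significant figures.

Working values are rounded to 4 significant figures when quoted — each numeric step runs at full float precision from start to finish; exactly one rounding lands on each reported number. All derived quantities are recomputed starting from the weights for 2000 pbw of glass in exact precision (totals, yield, the six compositions, ignition loss, glass mass), exactly as printed in the question or the answer.
Target oxide masses per 2000 pbw glass melt:
  SrO: 15.01% × 2000 = 300.2 pbw
  Al2O3: 10.38% × 2000 = 207.6 pbw
  SiO2: 52.33% × 2000 = 1047 pbw
  BaO: 10.53% × 2000 = 210.6 pbw
  MgO: 1.303% × 2000 = 26.06 pbw
  PbO: 10.45% × 2000 = 209.0 pbw
Oxide-by-oxide audit applying the batch weights above, relative to the basis at hand (summed amounts equal target values once rounding is allowed for):
  SrO: 429.8·0.6985 = 300.2 pbw (target 300.2 pbw)
  Al2O3: 205.4·0.9960 + 999.7·0.003000 = 207.6 pbw (target 207.6 pbw)
  SiO2: 82.05·0.6323 + 999.7·0.9950 = 1047 pbw (target 1047 pbw)
  BaO: 270.3·0.7791 = 210.6 pbw (target 210.6 pbw)
  MgO: 82.05·0.3176 = 26.06 pbw (target 26.06 pbw)
  PbO: 209.2·0.9990 = 209.0 pbw (target 209.0 pbw)
Auditing the glass mass value: Σ batch − LOI loss = 2000 pbw (the Σ of target masses is 2000 pbw; against the stated basis, 2000 pbw — a pure rounding effect).
Total batch = Σ batch = 2196 pbw; ignition loss, Σ(batch × LOI) = 196.4 pbw; yield, glass over the total, = 91.06%.

Batch per 2000 pbw glass melt:
  PbO: 209.2 pbw
  SrCO3: 429.8 pbw
  Witherite: 270.3 pbw
  Talc: 82.05 pbw
  Calcined alumina: 205.4 pbw
  Quartz sand: 999.7 pbw
Total batch = 2196 pbw; LOI loss = 196.4 pbw; yield = 91.06%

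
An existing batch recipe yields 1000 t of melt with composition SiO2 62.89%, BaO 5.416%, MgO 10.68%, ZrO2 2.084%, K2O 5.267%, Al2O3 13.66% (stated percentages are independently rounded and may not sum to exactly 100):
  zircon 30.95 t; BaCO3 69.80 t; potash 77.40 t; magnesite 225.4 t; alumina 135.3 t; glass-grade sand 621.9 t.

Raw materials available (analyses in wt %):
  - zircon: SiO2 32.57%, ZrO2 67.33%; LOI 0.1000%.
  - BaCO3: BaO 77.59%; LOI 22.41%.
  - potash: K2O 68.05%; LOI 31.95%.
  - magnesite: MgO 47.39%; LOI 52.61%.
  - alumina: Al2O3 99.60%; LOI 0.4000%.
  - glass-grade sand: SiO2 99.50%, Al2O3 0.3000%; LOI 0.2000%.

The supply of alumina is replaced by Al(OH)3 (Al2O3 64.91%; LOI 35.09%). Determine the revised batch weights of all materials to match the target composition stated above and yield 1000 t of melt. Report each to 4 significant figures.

All internal work maintains exact precision through the solve — working values are shown (rounded to 4 significant digits) on the page. Each reported result takes a single rounding. The derived quantities (six oxide percentages, the totals, ignition loss, glass mass, the yield) are computed in exact precision from the batch weights at 1000 t of glass as written in the problem or the answer.
Target masses of each oxide per 1000 t melt:
  SiO2: 62.89% × 1000 = 628.9 t
  BaO: 5.416% × 1000 = 54.16 t
  MgO: 10.68% × 1000 = 106.8 t
  ZrO2: 2.084% × 1000 = 20.84 t
  K2O: 5.267% × 1000 = 52.67 t
  Al2O3: 13.66% × 1000 = 136.6 t
Verifying the oxide balance applying the batch weights above, against the basis in use (oxide sums agree with the targets net of answer rounding effects):
  SiO2: 30.95·0.3257 + 621.9·0.9950 = 628.9 t (target 628.9 t)
  BaO: 69.80·0.7759 = 54.16 t (target 54.16 t)
  MgO: 225.4·0.4739 = 106.8 t (target 106.8 t)
  ZrO2: 30.95·0.6733 = 20.84 t (target 20.84 t)
  K2O: 77.40·0.6805 = 52.67 t (target 52.67 t)
  Al2O3: 207.6·0.6491 + 621.9·0.003000 = 136.6 t (target 136.6 t)
Mass balance on the glass: batch total minus LOI = 1000 t (summing oxide targets gives 1000 t; the stated basis being 1000 t — differing by rounding only).
Adding the batch up: Σ batch = 1233 t; Σ batch·LOI gives LOI loss = 233.1 t; yield: glass divided by total = 81.10%.

Revised batch per 1000 t melt:
  zircon: 30.95 t
  BaCO3: 69.80 t
  potash: 77.40 t
  magnesite: 225.4 t
  Al(OH)3: 207.6 t
  glass-grade sand: 621.9 t
Total batch = 1233 t; LOI loss = 233.1 t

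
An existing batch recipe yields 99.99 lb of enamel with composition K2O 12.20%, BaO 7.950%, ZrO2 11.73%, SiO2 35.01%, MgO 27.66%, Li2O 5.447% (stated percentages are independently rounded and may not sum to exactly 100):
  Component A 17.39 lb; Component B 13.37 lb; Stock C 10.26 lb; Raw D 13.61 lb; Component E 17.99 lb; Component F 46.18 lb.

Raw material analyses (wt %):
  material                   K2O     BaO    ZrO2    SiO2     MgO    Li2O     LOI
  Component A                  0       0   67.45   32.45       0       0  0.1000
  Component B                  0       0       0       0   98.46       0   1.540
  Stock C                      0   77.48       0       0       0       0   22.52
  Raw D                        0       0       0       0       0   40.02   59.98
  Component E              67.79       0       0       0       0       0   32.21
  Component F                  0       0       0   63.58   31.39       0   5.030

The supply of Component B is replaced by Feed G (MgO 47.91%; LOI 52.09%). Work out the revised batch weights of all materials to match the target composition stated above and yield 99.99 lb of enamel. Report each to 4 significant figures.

All arithmetic keeps full float precision all the way through; in-progress results are shown, rounded to 4 significant figures, when written out — exactly one rounding lands on each reported value; the derived quantities, which include glass mass, the yield, the six compositions, ignition loss, the totals, are carried at full precision, as written in the question or the answer, starting from the weights on 99.99 lb of glass.
Per-oxide target masses for 99.99 lb enamel:
  K2O: 12.20% × 99.99 = 12.20 lb
  BaO: 7.950% × 99.99 = 7.949 lb
  ZrO2: 11.73% × 99.99 = 11.73 lb
  SiO2: 35.01% × 99.99 = 35.01 lb
  MgO: 27.66% × 99.99 = 27.66 lb
  Li2O: 5.447% × 99.99 = 5.446 lb
Verifying the oxide balance using the reported weights, under the basis named above (each sum matches its target mass net of answer rounding effects):
  K2O: 17.99·0.6779 = 12.20 lb (target 12.20 lb)
  BaO: 10.26·0.7748 = 7.949 lb (target 7.949 lb)
  ZrO2: 17.39·0.6745 = 11.73 lb (target 11.73 lb)
  SiO2: 17.39·0.3245 + 46.18·0.6358 = 35.00 lb (target 35.01 lb)
  MgO: 27.47·0.4791 + 46.18·0.3139 = 27.66 lb (target 27.66 lb)
  Li2O: 13.61·0.4002 = 5.447 lb (target 5.446 lb)
Glass mass check: batch total minus LOI = 99.98 lb (the targets, summed, come to 99.99 lb; with the basis standing at 99.99 lb — differing by rounding only).
Batch grand total — Σ batch = 132.9 lb; ignition loss, Σ(batch × LOI) = 32.92 lb; yield = glass ÷ total batch = 75.23%.

Revised batch per 99.99 lb enamel:
  Component A: 17.39 lb
  Feed G: 27.47 lb
  Stock C: 10.26 lb
  Raw D: 13.61 lb
  Component E: 17.99 lb
  Component F: 46.18 lb
Total batch = 132.9 lb; LOI loss = 32.92 lb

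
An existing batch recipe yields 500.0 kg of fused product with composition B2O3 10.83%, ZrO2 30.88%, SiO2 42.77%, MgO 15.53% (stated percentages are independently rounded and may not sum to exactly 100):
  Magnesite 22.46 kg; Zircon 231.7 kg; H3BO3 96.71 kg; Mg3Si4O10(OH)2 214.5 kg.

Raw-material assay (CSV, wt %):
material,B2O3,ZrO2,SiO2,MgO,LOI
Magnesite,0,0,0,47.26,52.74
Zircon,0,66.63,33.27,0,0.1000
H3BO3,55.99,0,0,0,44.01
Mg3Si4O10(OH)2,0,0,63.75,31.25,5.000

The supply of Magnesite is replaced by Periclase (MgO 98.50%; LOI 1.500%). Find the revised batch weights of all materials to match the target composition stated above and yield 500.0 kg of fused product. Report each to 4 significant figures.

Each numeric step maintains full float precision in all steps; mid-chain values are shown, rounded to four significant figures, between the steps — every reported value is rounded just once; derived quantities (four oxide percentages, the totals, net glass mass, LOI, the yield) are carried in full precision from the weighed amounts per 500.0 kg of glass, exactly as printed in either problem or answer.
Oxide-by-oxide targets in 500.0 kg fused product:
  B2O3: 10.83% × 500.0 = 54.15 kg
  ZrO2: 30.88% × 500.0 = 154.4 kg
  SiO2: 42.77% × 500.0 = 213.8 kg
  MgO: 15.53% × 500.0 = 77.65 kg
Balance tally, oxide-wise, on the weights just shown, against the basis in use (target by target, the sums agree exact up to rounding of places):
  B2O3: 96.71·0.5599 = 54.15 kg (target 54.15 kg)
  ZrO2: 231.7·0.6663 = 154.4 kg (target 154.4 kg)
  SiO2: 231.7·0.3327 + 214.5·0.6375 = 213.8 kg (target 213.8 kg)
  MgO: 10.78·0.9850 + 214.5·0.3125 = 77.65 kg (target 77.65 kg)
Glass-mass bookkeeping: batch Σ − ignition loss = 500.0 kg (per-oxide target masses sum to 500.0 kg; with the basis standing at 500.0 kg — any gap is answer rounding).
Whole-batch sum: Σ batch = 553.7 kg; loss to ignition Σ batch·LOI = 53.68 kg; yield, glass over the total, = 90.30%.

Revised batch per 500.0 kg fused product:
  Periclase: 10.78 kg
  Zircon: 231.7 kg
  H3BO3: 96.71 kg
  Mg3Si4O10(OH)2: 214.5 kg
Total batch = 553.7 kg; LOI loss = 53.68 kg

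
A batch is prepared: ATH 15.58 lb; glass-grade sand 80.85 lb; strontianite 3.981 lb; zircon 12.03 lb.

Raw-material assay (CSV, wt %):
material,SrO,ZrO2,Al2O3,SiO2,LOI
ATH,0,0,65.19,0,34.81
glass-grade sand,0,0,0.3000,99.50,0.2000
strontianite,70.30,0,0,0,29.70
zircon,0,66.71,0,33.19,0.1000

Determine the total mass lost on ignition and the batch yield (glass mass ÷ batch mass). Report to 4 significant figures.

LOI loss = 6.779 lb; glass = 105.7 lb; yield = 93.97%

The whole derivation runs at full precision at each step — the intermediate values appear with 4-significant-digit rounding as written; every reported number sees exactly one rounding. Derived quantities (the totals, net glass mass, yield, ignition loss, the four compositions) are carried using the weight values at 105.7 lb of glass at exact precision as they appear in problem or answer.
Per-material ignition loss:
  ATH: 15.58 × 0.3481 = 5.423 lb
  glass-grade sand: 80.85 × 0.002000 = 0.1617 lb
  strontianite: 3.981 × 0.2970 = 1.182 lb
  zircon: 12.03 × 0.001000 = 0.01203 lb
Total LOI = 6.779 lb
Glass = batch − LOI = 112.4 − 6.779 = 105.7 lb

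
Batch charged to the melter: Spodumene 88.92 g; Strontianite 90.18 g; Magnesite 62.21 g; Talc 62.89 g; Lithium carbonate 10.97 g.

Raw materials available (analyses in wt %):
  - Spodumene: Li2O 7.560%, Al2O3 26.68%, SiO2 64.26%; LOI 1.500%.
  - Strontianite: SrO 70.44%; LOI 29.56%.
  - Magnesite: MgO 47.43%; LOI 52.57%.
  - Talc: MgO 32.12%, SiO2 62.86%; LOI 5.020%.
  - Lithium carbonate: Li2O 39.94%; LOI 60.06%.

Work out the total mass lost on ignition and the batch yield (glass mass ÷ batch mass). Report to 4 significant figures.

Working values are shown (rounded to four significant digits) alongside each step. Every computation carries full float precision through the solve. Every reported value takes just one rounding; all derived quantities (five oxide percentages, the totals, net glass mass, LOI, the yield) are recomputed from the weighed amounts on 244.7 g of glass in full precision, as set out in either problem or answer.
LOI of each material in turn:
  Spodumene: 88.92 × 0.01500 = 1.334 g
  Strontianite: 90.18 × 0.2956 = 26.66 g
  Magnesite: 62.21 × 0.5257 = 32.70 g
  Talc: 62.89 × 0.05020 = 3.157 g
  Lithium carbonate: 10.97 × 0.6006 = 6.589 g
Total LOI = 70.44 g
Glass = batch − LOI = 315.2 − 70.44 = 244.7 g

LOI loss = 70.44 g; glass = 244.7 g; yield = 77.65%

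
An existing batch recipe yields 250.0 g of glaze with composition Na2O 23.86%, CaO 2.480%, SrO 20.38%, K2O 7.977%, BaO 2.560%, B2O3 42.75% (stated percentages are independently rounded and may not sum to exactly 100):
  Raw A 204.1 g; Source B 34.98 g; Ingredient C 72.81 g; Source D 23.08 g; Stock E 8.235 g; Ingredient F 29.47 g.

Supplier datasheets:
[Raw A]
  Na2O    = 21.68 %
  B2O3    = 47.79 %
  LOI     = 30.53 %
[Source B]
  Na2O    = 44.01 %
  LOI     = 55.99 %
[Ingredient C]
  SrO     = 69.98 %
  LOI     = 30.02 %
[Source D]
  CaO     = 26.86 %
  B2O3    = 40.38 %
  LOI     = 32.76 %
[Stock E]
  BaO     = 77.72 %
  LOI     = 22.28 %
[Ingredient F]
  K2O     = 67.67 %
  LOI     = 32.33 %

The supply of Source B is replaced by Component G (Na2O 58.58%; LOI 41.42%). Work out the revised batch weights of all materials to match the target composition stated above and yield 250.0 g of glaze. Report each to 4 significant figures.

All arithmetic carries full precision through every step. Mid-chain values are displayed rounded to four significant figures alongside each step. A single rounding produces each reported figure; all derived quantities (the totals, the yield, the six compositions, glass mass, ignition loss) are recomputed using the weight values at 250.0 g of glass at full precision, as given in either problem or answer.
Per-oxide target masses for 250.0 g glaze:
  Na2O: 23.86% × 250.0 = 59.65 g
  CaO: 2.480% × 250.0 = 6.200 g
  SrO: 20.38% × 250.0 = 50.95 g
  K2O: 7.977% × 250.0 = 19.94 g
  BaO: 2.560% × 250.0 = 6.400 g
  B2O3: 42.75% × 250.0 = 106.9 g
Checking each oxide sum using the reported weights, versus the basis set out (oxide sums agree with the targets once rounding is allowed for):
  Na2O: 204.1·0.2168 + 26.28·0.5858 = 59.64 g (target 59.65 g)
  CaO: 23.08·0.2686 = 6.199 g (target 6.200 g)
  SrO: 72.81·0.6998 = 50.95 g (target 50.95 g)
  K2O: 29.47·0.6767 = 19.94 g (target 19.94 g)
  BaO: 8.235·0.7772 = 6.400 g (target 6.400 g)
  B2O3: 204.1·0.4779 + 23.08·0.4038 = 106.9 g (target 106.9 g)
Auditing the glass mass value: Σ batch − LOI loss = 250.0 g (targets for the oxides total 250.0 g; stated basis 250.0 g — deltas are rounding alone).
Whole-batch sum: Σ batch = 364.0 g; ignition loss, Σ(batch × LOI) = 114.0 g; the yield ratio, glass ÷ batch: 68.69%.

Revised batch per 250.0 g glaze:
  Raw A: 204.1 g
  Component G: 26.28 g
  Ingredient C: 72.81 g
  Source D: 23.08 g
  Stock E: 8.235 g
  Ingredient F: 29.47 g
Total batch = 364.0 g; LOI loss = 114.0 g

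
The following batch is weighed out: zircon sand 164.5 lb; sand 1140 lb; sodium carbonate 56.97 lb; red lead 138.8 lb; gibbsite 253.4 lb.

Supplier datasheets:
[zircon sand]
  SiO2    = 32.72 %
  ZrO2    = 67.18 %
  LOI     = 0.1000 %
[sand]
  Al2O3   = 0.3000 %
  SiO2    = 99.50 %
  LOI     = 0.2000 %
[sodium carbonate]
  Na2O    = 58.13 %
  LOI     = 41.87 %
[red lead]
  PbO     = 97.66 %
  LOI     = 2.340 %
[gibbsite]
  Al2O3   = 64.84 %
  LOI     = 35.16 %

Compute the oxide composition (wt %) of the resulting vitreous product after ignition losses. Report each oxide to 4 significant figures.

Mid-chain values are displayed, rounded to four significant figures, between the steps — all internal work maintains full precision through every step — exactly one rounding lands on each reported result; derived quantities are recomputed in full precision (glass mass, the yield, the totals, five oxide percentages, ignition loss) from the batch weights on 1635 lb of glass, precisely as stated by either problem or answer.
Oxide-by-oxide delivered mass:
  PbO: 138.8·0.9766 = 135.6 lb
  Na2O: 56.97·0.5813 = 33.12 lb
  Al2O3: 1140·0.003000 + 253.4·0.6484 = 167.7 lb
  SiO2: 164.5·0.3272 + 1140·0.9950 = 1188 lb
  ZrO2: 164.5·0.6718 = 110.5 lb
LOI: 164.5·0.001000 + 1140·0.002000 + 56.97·0.4187 + 138.8·0.02340 + 253.4·0.3516 = 118.6 lb
Glass mass = batch − LOI = 1754 − 118.6 = 1635 lb (= the summed oxide contributions)
each wt % is 100 × oxide ÷ glass

Glass mass = 1635 lb (batch 1754 − LOI 118.6).
Composition: PbO 8.291%, Na2O 2.025%, Al2O3 10.26%, SiO2 72.67%, ZrO2 6.759%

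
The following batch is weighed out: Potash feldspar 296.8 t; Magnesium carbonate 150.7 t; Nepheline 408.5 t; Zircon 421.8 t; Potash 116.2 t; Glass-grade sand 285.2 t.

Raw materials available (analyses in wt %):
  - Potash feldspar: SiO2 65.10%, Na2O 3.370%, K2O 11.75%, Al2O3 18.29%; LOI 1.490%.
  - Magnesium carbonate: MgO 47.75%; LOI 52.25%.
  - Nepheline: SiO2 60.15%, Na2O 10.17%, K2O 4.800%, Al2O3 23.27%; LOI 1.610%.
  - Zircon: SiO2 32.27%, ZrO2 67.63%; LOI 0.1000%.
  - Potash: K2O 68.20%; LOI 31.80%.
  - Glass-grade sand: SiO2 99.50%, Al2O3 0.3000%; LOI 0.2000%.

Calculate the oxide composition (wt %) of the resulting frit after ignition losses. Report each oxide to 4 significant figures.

Glass mass = 1552 t (batch 1679 − LOI 127.7).
Composition: SiO2 55.35%, Na2O 3.322%, ZrO2 18.39%, MgO 4.638%, K2O 8.619%, Al2O3 9.681%

Working values appear rounded off to 4 significant figures across the worked steps — the working math maintains full float precision through the solve — a single rounding finalizes each reported result — derived quantities (yield, the totals, glass mass, six oxide percentages, ignition loss) are rebuilt using the weight values on 1552 t of glass at full precision precisely as stated by either problem or answer.
Per-oxide mass from batch:
  SiO2: 296.8·0.6510 + 408.5·0.6015 + 421.8·0.3227 + 285.2·0.9950 = 858.8 t
  Na2O: 296.8·0.03370 + 408.5·0.1017 = 51.55 t
  ZrO2: 421.8·0.6763 = 285.3 t
  MgO: 150.7·0.4775 = 71.96 t
  K2O: 296.8·0.1175 + 408.5·0.04800 + 116.2·0.6820 = 133.7 t
  Al2O3: 296.8·0.1829 + 408.5·0.2327 + 285.2·0.003000 = 150.2 t
LOI: 296.8·0.01490 + 150.7·0.5225 + 408.5·0.01610 + 421.8·0.001000 + 116.2·0.3180 + 285.2·0.002000 = 127.7 t
Net of LOI, the glass mass = 1679 − 127.7 = 1552 t (matching Σ of the oxides)
oxide / glass × 100 gives the wt %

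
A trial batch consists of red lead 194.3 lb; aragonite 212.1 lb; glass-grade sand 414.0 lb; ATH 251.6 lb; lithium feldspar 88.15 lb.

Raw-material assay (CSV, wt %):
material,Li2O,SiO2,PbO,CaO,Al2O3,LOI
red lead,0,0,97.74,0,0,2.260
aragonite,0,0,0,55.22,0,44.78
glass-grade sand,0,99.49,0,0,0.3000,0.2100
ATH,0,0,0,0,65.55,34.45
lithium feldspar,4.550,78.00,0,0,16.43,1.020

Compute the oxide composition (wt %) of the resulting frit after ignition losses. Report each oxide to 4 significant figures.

Glass mass = 972.3 lb (batch 1160 − LOI 187.8).
Composition: Li2O 0.4125%, SiO2 49.43%, PbO 19.53%, CaO 12.05%, Al2O3 18.58%

Intermediates are displayed rounded to 4 significant figures; the working math carries exact precision from start to finish; a single rounding produces every reported result; the derived quantities are re-derived at exact precision (the totals, LOI, yield, five oxide percentages, net glass mass) using the weight values on 972.3 lb of glass as set out in question or answer.
Oxide-by-oxide delivered mass:
  Li2O: 88.15·0.04550 = 4.011 lb
  SiO2: 414.0·0.9949 + 88.15·0.7800 = 480.6 lb
  PbO: 194.3·0.9774 = 189.9 lb
  CaO: 212.1·0.5522 = 117.1 lb
  Al2O3: 414.0·0.003000 + 251.6·0.6555 + 88.15·0.1643 = 180.6 lb
LOI: 194.3·0.02260 + 212.1·0.4478 + 414.0·0.002100 + 251.6·0.3445 + 88.15·0.01020 = 187.8 lb
The glass mass, total less LOI, = 1160 − 187.8 = 972.3 lb (matching Σ of the oxides)
percent share: oxide ÷ glass, ×100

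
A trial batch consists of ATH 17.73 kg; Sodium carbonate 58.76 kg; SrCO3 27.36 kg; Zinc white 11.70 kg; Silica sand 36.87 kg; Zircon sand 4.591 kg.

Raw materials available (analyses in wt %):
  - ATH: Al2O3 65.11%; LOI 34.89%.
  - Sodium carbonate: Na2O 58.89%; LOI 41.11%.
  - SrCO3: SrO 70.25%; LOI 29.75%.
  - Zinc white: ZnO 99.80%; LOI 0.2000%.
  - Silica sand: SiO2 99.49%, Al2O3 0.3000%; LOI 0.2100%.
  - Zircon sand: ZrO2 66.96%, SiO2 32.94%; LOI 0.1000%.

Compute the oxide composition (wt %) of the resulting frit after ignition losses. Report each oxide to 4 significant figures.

Each numeric step runs at exact precision in all steps — the intermediate values are displayed rounded to four significant digits at each printed step; a single rounding produces each reported figure. The derived quantities (the six compositions, ignition loss, yield, the totals, net glass mass) are computed starting from the weights per 118.4 kg of glass in exact precision exactly as shown in question or answer.
Per-oxide mass from batch:
  ZrO2: 4.591·0.6696 = 3.074 kg
  SrO: 27.36·0.7025 = 19.22 kg
  ZnO: 11.70·0.9980 = 11.68 kg
  SiO2: 36.87·0.9949 + 4.591·0.3294 = 38.19 kg
  Al2O3: 17.73·0.6511 + 36.87·0.003000 = 11.65 kg
  Na2O: 58.76·0.5889 = 34.60 kg
LOI: 17.73·0.3489 + 58.76·0.4111 + 27.36·0.2975 + 11.70·0.002000 + 36.87·0.002100 + 4.591·0.001000 = 38.59 kg
Glass = total batch minus LOI = 157.0 − 38.59 = 118.4 kg (equal to the oxide-mass sum)
each wt % is 100 × oxide ÷ glass

Glass mass = 118.4 kg (batch 157.0 − LOI 38.59).
Composition: ZrO2 2.596%, SrO 16.23%, ZnO 9.860%, SiO2 32.25%, Al2O3 9.841%, Na2O 29.22%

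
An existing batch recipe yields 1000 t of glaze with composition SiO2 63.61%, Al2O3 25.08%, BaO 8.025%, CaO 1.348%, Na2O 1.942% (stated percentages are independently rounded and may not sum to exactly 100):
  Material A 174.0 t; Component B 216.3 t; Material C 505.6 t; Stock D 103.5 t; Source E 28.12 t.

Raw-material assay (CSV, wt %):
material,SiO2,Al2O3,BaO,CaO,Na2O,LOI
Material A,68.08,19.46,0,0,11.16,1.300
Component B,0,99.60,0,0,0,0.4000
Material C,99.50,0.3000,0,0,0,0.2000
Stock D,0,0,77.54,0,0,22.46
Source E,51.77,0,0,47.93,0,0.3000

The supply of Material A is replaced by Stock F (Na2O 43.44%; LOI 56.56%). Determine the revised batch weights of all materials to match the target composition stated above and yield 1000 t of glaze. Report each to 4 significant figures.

Revised batch per 1000 t glaze:
  Stock F: 44.71 t
  Component B: 249.9 t
  Material C: 624.7 t
  Stock D: 103.5 t
  Source E: 28.12 t
Total batch = 1051 t; LOI loss = 50.87 t

Every computation maintains exact precision from start to finish. Mid-chain values appear rounded to 4 significant figures — every reported number undergoes a single rounding. All derived quantities (the five compositions, net glass mass, totals, the yield, ignition loss) are re-derived at full precision using the weight values per 1000 t of glass, exactly as printed in the problem or answer text.
Per-oxide target masses for 1000 t glaze:
  SiO2: 63.61% × 1000 = 636.1 t
  Al2O3: 25.08% × 1000 = 250.8 t
  BaO: 8.025% × 1000 = 80.25 t
  CaO: 1.348% × 1000 = 13.48 t
  Na2O: 1.942% × 1000 = 19.42 t
Balance tally, oxide-wise, per the reported batch figures, per the basis as stated (summed amounts equal target values modulo rounding of the values):
  SiO2: 624.7·0.9950 + 28.12·0.5177 = 636.1 t (target 636.1 t)
  Al2O3: 249.9·0.9960 + 624.7·0.003000 = 250.8 t (target 250.8 t)
  BaO: 103.5·0.7754 = 80.25 t (target 80.25 t)
  CaO: 28.12·0.4793 = 13.48 t (target 13.48 t)
  Na2O: 44.71·0.4344 = 19.42 t (target 19.42 t)
The glass-mass cross-check: batch Σ − ignition loss = 1000 t (oxide target masses add up to 1000 t; the stated basis being 1000 t — gaps are rounding artifacts).
Batch total: Σ batch = 1051 t; LOI loss = Σ batch·LOI = 50.87 t; the yield ratio, glass ÷ batch: 95.16%.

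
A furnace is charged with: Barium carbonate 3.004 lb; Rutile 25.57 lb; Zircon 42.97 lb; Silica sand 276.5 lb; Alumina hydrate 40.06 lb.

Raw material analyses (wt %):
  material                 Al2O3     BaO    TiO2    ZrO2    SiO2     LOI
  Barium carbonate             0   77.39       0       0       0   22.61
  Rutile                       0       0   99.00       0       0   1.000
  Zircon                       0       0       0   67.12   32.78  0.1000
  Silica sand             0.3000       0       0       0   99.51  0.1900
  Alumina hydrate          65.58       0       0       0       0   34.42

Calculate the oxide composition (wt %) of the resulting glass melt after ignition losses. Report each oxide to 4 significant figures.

Glass mass = 372.8 lb (batch 388.1 − LOI 15.29).
Composition: Al2O3 7.269%, BaO 0.6236%, TiO2 6.790%, ZrO2 7.736%, SiO2 77.58%

The intermediate values are shown rounded to four significant digits on the page. The whole derivation maintains full precision from first step to last — every reported figure undergoes a single rounding — the derived quantities are re-derived from the batch weights on 372.8 lb of glass at full precision (yield, the totals, LOI, five oxide percentages, glass mass) as set out in the question or the answer.
Oxide-by-oxide delivered mass:
  Al2O3: 276.5·0.003000 + 40.06·0.6558 = 27.10 lb
  BaO: 3.004·0.7739 = 2.325 lb
  TiO2: 25.57·0.9900 = 25.31 lb
  ZrO2: 42.97·0.6712 = 28.84 lb
  SiO2: 42.97·0.3278 + 276.5·0.9951 = 289.2 lb
LOI: 3.004·0.2261 + 25.57·0.01000 + 42.97·0.001000 + 276.5·0.001900 + 40.06·0.3442 = 15.29 lb
Glass = total batch minus LOI = 388.1 − 15.29 = 372.8 lb (consistent with Σ oxide mass)
oxide / glass × 100 gives the wt %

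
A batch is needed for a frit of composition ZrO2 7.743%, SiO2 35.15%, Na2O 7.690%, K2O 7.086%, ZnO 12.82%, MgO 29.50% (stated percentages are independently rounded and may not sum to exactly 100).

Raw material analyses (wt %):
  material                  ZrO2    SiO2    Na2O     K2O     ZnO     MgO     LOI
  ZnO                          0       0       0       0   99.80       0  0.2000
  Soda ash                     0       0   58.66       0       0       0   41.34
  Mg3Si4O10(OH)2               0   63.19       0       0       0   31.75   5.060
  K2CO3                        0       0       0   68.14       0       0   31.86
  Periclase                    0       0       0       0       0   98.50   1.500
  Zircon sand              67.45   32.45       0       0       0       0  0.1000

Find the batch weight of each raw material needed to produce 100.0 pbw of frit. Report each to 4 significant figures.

Batch per 100.0 pbw frit:
  ZnO: 12.85 pbw
  Soda ash: 13.11 pbw
  Mg3Si4O10(OH)2: 49.73 pbw
  K2CO3: 10.40 pbw
  Periclase: 13.92 pbw
  Zircon sand: 11.48 pbw
Total batch = 111.5 pbw; LOI loss = 11.50 pbw; yield = 89.69%

The intermediate values appear, rounded to 4 significant digits, between the steps; each numeric step carries full float precision in every operation. Every reported value receives exactly one rounding. All derived quantities (LOI, the six compositions, net glass mass, the yield, the totals) are recomputed at full precision using the weight values per 100.0 pbw of glass, exactly as printed in problem or answer.
Oxide-by-oxide targets in 100.0 pbw frit:
  ZrO2: 7.743% × 100.0 = 7.743 pbw
  SiO2: 35.15% × 100.0 = 35.15 pbw
  Na2O: 7.690% × 100.0 = 7.690 pbw
  K2O: 7.086% × 100.0 = 7.086 pbw
  ZnO: 12.82% × 100.0 = 12.82 pbw
  MgO: 29.50% × 100.0 = 29.50 pbw
Per-oxide balance check per the reported batch figures, on the stated basis (every target is met by its sum up to rounding of the answer):
  ZrO2: 11.48·0.6745 = 7.743 pbw (target 7.743 pbw)
  SiO2: 49.73·0.6319 + 11.48·0.3245 = 35.15 pbw (target 35.15 pbw)
  Na2O: 13.11·0.5866 = 7.690 pbw (target 7.690 pbw)
  K2O: 10.40·0.6814 = 7.087 pbw (target 7.086 pbw)
  ZnO: 12.85·0.9980 = 12.82 pbw (target 12.82 pbw)
  MgO: 49.73·0.3175 + 13.92·0.9850 = 29.50 pbw (target 29.50 pbw)
Auditing the glass mass value: total charge less LOI = 99.99 pbw (summing oxide targets gives 99.99 pbw; the stated basis being 100.0 pbw — rounding explains the deltas).
Summing the batch: Σ batch = 111.5 pbw; the LOI term Σ batch·LOI equals 11.50 pbw; the yield ratio, glass ÷ batch: 89.69%.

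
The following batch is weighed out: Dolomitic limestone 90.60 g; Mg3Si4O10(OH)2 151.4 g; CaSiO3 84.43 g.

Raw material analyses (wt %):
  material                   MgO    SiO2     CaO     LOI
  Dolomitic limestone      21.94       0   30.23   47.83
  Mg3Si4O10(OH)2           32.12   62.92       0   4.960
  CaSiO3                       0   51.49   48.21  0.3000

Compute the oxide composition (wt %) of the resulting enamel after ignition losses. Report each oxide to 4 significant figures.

Mid-chain values are printed rounded to four significant digits as written — every computation keeps exact precision through every step — a single rounding completes every reported number; the derived quantities (the yield, the totals, glass mass, ignition loss, three oxide percentages) are computed starting from the weights at 275.3 g of glass at full float precision, exactly as printed in question or answer.
Oxide-by-oxide delivered mass:
  MgO: 90.60·0.2194 + 151.4·0.3212 = 68.51 g
  SiO2: 151.4·0.6292 + 84.43·0.5149 = 138.7 g
  CaO: 90.60·0.3023 + 84.43·0.4821 = 68.09 g
LOI: 90.60·0.4783 + 151.4·0.04960 + 84.43·0.003000 = 51.10 g
batch − LOI leaves glass = 326.4 − 51.10 = 275.3 g (matching Σ of the oxides)
each wt % is 100 × oxide ÷ glass

Glass mass = 275.3 g (batch 326.4 − LOI 51.10).
Composition: MgO 24.88%, SiO2 50.39%, CaO 24.73%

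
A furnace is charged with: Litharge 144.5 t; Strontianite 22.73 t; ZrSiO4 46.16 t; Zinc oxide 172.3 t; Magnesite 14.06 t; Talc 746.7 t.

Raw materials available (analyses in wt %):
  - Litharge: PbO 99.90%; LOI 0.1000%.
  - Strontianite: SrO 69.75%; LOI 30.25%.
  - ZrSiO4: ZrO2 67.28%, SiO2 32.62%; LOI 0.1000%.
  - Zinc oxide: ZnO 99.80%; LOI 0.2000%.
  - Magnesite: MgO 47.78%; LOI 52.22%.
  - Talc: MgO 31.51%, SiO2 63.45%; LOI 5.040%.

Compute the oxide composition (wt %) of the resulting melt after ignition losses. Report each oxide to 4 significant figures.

Working values are displayed rounded to 4 significant figures when written out. Each numeric step keeps full float precision at every stage. Exactly one rounding goes into each reported number — derived quantities, including six oxide percentages, totals, ignition loss, glass mass, the yield, are rebuilt using the weight values per 1094 t of glass in full float precision, as written in the problem or answer text.
Delivered oxide masses:
  ZrO2: 46.16·0.6728 = 31.06 t
  SrO: 22.73·0.6975 = 15.85 t
  ZnO: 172.3·0.9980 = 172.0 t
  MgO: 14.06·0.4778 + 746.7·0.3151 = 242.0 t
  PbO: 144.5·0.9990 = 144.4 t
  SiO2: 46.16·0.3262 + 746.7·0.6345 = 488.8 t
LOI: 144.5·0.001000 + 22.73·0.3025 + 46.16·0.001000 + 172.3·0.002000 + 14.06·0.5222 + 746.7·0.05040 = 52.39 t
Glass = total batch minus LOI = 1146 − 52.39 = 1094 t (matching Σ of the oxides)
percent by weight: oxide/glass ×100

Glass mass = 1094 t (batch 1146 − LOI 52.39).
Composition: ZrO2 2.839%, SrO 1.449%, ZnO 15.72%, MgO 22.12%, PbO 13.19%, SiO2 44.68%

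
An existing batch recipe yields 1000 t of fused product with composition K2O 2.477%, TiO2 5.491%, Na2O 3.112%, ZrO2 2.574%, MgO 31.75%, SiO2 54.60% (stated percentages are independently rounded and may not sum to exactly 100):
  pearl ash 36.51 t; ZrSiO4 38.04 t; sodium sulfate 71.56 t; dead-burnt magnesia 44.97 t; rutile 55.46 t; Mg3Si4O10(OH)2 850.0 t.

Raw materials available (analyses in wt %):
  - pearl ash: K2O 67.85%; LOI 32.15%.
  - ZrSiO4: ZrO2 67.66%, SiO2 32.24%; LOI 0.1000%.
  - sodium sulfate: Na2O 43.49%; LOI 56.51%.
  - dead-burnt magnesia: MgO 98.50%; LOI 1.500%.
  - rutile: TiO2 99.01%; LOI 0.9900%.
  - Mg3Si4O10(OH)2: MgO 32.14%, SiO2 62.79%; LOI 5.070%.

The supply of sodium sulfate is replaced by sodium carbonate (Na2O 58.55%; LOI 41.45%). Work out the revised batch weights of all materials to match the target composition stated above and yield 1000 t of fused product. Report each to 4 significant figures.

Revised batch per 1000 t fused product:
  pearl ash: 36.51 t
  ZrSiO4: 38.04 t
  sodium carbonate: 53.15 t
  dead-burnt magnesia: 44.97 t
  rutile: 55.46 t
  Mg3Si4O10(OH)2: 850.0 t
Total batch = 1078 t; LOI loss = 78.13 t

Full precision is kept at every stage. The intermediate values are displayed, rounded to 4 significant figures, when written out; each reported value receives exactly one rounding. The derived quantities (totals, LOI, the yield, six oxide percentages, net glass mass) are re-derived starting from the weights on 1000 t of glass in exact precision, as given in the problem or the answer.
Oxide mass targets, per 1000 t fused product:
  K2O: 2.477% × 1000 = 24.77 t
  TiO2: 5.491% × 1000 = 54.91 t
  Na2O: 3.112% × 1000 = 31.12 t
  ZrO2: 2.574% × 1000 = 25.74 t
  MgO: 31.75% × 1000 = 317.5 t
  SiO2: 54.60% × 1000 = 546.0 t
Balance tally, oxide-wise, applying the batch weights above, against the basis in use (each sum matches its target mass exact up to rounding of places):
  K2O: 36.51·0.6785 = 24.77 t (target 24.77 t)
  TiO2: 55.46·0.9901 = 54.91 t (target 54.91 t)
  Na2O: 53.15·0.5855 = 31.12 t (target 31.12 t)
  ZrO2: 38.04·0.6766 = 25.74 t (target 25.74 t)
  MgO: 44.97·0.9850 + 850.0·0.3214 = 317.5 t (target 317.5 t)
  SiO2: 38.04·0.3224 + 850.0·0.6279 = 546.0 t (target 546.0 t)
Glass-mass closure: Σ batch − LOI loss = 1000 t (summing oxide targets gives 1000 t; with the basis standing at 1000 t — any gap is answer rounding).
Whole-batch sum: Σ batch = 1078 t; LOI loss = Σ batch·LOI = 78.13 t; yield = glass ÷ total batch = 92.75%.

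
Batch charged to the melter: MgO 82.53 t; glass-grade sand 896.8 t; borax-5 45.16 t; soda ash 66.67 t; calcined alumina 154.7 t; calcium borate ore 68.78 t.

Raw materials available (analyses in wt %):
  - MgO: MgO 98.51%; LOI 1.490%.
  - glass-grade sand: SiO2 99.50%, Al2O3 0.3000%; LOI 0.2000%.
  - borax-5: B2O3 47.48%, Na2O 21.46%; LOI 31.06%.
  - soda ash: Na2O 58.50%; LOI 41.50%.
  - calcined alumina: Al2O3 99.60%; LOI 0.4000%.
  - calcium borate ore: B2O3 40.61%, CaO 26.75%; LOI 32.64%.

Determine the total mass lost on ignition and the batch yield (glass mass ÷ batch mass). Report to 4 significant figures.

Rounding to four significant figures governs every in-between result as printed — the whole derivation keeps exact precision through the solve. Every reported figure is rounded exactly once. The derived quantities (ignition loss, the yield, the totals, six oxide percentages, net glass mass) are carried in full precision using the weight values per 1247 t of glass as set out in the problem or the answer.
Each material's LOI contribution:
  MgO: 82.53 × 0.01490 = 1.230 t
  glass-grade sand: 896.8 × 0.002000 = 1.794 t
  borax-5: 45.16 × 0.3106 = 14.03 t
  soda ash: 66.67 × 0.4150 = 27.67 t
  calcined alumina: 154.7 × 0.004000 = 0.6188 t
  calcium borate ore: 68.78 × 0.3264 = 22.45 t
Total LOI = 67.79 t
Glass = batch − LOI = 1315 − 67.79 = 1247 t

LOI loss = 67.79 t; glass = 1247 t; yield = 94.84%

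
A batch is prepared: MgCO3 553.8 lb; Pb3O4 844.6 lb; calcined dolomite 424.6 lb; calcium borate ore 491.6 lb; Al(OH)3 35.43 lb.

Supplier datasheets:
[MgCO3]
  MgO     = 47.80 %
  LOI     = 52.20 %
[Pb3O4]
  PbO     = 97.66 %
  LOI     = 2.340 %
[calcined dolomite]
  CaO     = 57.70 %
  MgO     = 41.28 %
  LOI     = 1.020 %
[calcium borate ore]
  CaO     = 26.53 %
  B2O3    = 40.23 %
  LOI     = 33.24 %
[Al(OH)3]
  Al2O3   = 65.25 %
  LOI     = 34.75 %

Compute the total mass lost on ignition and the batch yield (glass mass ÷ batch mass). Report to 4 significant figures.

In-progress results appear (rounded to four significant digits) when written out — all internal work runs at full precision through the solve — a single rounding produces every reported result. Derived quantities (totals, LOI, net glass mass, five oxide percentages, the yield) are rebuilt from the weighed amounts on 1861 lb of glass in full precision as set out in question or answer.
Material-by-material LOI:
  MgCO3: 553.8 × 0.5220 = 289.1 lb
  Pb3O4: 844.6 × 0.02340 = 19.76 lb
  calcined dolomite: 424.6 × 0.01020 = 4.331 lb
  calcium borate ore: 491.6 × 0.3324 = 163.4 lb
  Al(OH)3: 35.43 × 0.3475 = 12.31 lb
Total LOI = 488.9 lb
Glass = batch − LOI = 2350 − 488.9 = 1861 lb

LOI loss = 488.9 lb; glass = 1861 lb; yield = 79.20%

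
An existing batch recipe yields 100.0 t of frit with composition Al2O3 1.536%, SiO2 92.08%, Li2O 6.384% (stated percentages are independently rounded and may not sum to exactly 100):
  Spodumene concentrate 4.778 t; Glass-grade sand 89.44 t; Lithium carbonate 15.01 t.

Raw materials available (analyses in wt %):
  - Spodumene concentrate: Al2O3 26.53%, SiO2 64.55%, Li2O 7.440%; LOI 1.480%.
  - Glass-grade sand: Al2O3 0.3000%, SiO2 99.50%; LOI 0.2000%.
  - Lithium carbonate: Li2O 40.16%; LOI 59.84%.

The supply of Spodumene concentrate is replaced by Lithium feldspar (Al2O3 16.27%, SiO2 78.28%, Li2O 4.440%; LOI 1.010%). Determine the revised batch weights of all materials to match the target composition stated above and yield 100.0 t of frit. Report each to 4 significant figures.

Revised batch per 100.0 t frit:
  Lithium feldspar: 7.848 t
  Glass-grade sand: 86.37 t
  Lithium carbonate: 15.03 t
Total batch = 109.2 t; LOI loss = 9.246 t

Full precision is carried throughout. Intermediates appear with 4-significant-figure rounding when written out. Each reported number is rounded once only — derived quantities are carried from the batch weights per 100.0 t of glass at full precision (glass mass, ignition loss, the three compositions, the yield, totals) as they appear in question or answer.
Target oxide masses per 100.0 t frit:
  Al2O3: 1.536% × 100.0 = 1.536 t
  SiO2: 92.08% × 100.0 = 92.08 t
  Li2O: 6.384% × 100.0 = 6.384 t
Checking each oxide sum per the reported batch figures, versus the basis set out (target by target, the sums agree given rounding of the digits):
  Al2O3: 7.848·0.1627 + 86.37·0.003000 = 1.536 t (target 1.536 t)
  SiO2: 7.848·0.7828 + 86.37·0.9950 = 92.08 t (target 92.08 t)
  Li2O: 7.848·0.04440 + 15.03·0.4016 = 6.384 t (target 6.384 t)
Glass-mass closure: batch Σ − ignition loss = 100.0 t (per-oxide target masses sum to 100.0 t; the stated basis being 100.0 t — deltas are rounding alone).
Whole-batch sum: Σ batch = 109.2 t; loss to ignition Σ batch·LOI = 9.246 t; yield = glass ÷ total batch = 91.54%.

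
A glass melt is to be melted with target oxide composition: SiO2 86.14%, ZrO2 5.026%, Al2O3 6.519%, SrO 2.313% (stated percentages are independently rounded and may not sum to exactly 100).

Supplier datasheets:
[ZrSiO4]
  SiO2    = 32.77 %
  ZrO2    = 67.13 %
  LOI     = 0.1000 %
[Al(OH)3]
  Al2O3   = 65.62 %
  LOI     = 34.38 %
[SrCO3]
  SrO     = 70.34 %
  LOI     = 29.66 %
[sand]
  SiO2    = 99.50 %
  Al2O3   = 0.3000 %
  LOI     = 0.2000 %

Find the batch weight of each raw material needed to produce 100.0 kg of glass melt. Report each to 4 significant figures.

Values along the way are shown (rounded to 4 significant figures) as written. The whole derivation keeps full precision in all steps; every reported result is rounded a single time — all derived quantities, which include four oxide percentages, LOI, the totals, the yield, net glass mass, are computed at full float precision, exactly as printed in the problem or the answer, starting from the weights per 100.0 kg of glass.
Target oxide masses per 100.0 kg glass melt:
  SiO2: 86.14% × 100.0 = 86.14 kg
  ZrO2: 5.026% × 100.0 = 5.026 kg
  Al2O3: 6.519% × 100.0 = 6.519 kg
  SrO: 2.313% × 100.0 = 2.313 kg
Balance tally, oxide-wise, from the weights as reported, under the basis named above (summed amounts equal target values once rounding is allowed for):
  SiO2: 7.487·0.3277 + 84.11·0.9950 = 86.14 kg (target 86.14 kg)
  ZrO2: 7.487·0.6713 = 5.026 kg (target 5.026 kg)
  Al2O3: 9.550·0.6562 + 84.11·0.003000 = 6.519 kg (target 6.519 kg)
  SrO: 3.288·0.7034 = 2.313 kg (target 2.313 kg)
Consistency of the glass mass: batch total minus LOI = 100.0 kg (summing oxide targets gives 100.0 kg; with the basis standing at 100.0 kg — differing by rounding only).
Total batch = Σ batch = 104.4 kg; loss to ignition Σ batch·LOI = 4.434 kg; yield: glass divided by total = 95.75%.

Batch per 100.0 kg glass melt:
  ZrSiO4: 7.487 kg
  Al(OH)3: 9.550 kg
  SrCO3: 3.288 kg
  sand: 84.11 kg
Total batch = 104.4 kg; LOI loss = 4.434 kg; yield = 95.75%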